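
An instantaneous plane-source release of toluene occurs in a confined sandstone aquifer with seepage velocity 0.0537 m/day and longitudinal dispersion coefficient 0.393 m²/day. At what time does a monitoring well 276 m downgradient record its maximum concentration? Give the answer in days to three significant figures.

For the 1D instantaneous-source solution, setting ∂C/∂t = 0 at fixed x gives v²t² + 2Dt − x² = 0, so t = (√(D² + v²x²) − D)/v².
√(D² + v²x²) = √(0.393² + 0.0537² × 276²) = 14.83; v² = 0.00288369.
t = (14.83 − 0.393)/0.00288369 = 5010 days (vs. the pure-advection estimate x/v = 5140 d).

5010 days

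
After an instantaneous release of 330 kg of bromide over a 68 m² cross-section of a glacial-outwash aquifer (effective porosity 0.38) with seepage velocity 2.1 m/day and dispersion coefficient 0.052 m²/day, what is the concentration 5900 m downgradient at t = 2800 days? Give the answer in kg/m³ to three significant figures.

0.150 kg/m³

For an instantaneous plane source, C(x,t) = M/(n_e·A·√(4πDt)) · exp(−(x−vt)²/(4Dt)), with n_e·A the pore (flow) area.
Plume center vt = 2.1 × 2800 = 5880 m, so the well at 5900 m is 20 m downgradient of the peak.
√(4πDt) = 42.77 m, giving peak height M/(n_e·A·√(4πDt)) = 330/(0.38 × 68 × 42.77) = 0.2986 kg/m³.
(x−vt)²/(4Dt) = (20)²/(4 × 0.052 × 2800) = 0.6868; exp(−0.6868) = 0.5032.
C = 0.2986 × 0.5032 = 0.150 kg/m³.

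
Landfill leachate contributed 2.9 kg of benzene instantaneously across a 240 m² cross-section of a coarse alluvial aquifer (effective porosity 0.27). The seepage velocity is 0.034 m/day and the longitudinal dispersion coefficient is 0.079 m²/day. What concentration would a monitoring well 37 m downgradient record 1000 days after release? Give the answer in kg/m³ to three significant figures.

0.00138 kg/m³

For an instantaneous plane source, C(x,t) = M/(n_e·A·√(4πDt)) · exp(−(x−vt)²/(4Dt)), with n_e·A the pore (flow) area.
Plume center vt = 0.034 × 1000 = 34 m, so the well at 37 m is 3 m downgradient of the peak.
√(4πDt) = 31.51 m, giving peak height M/(n_e·A·√(4πDt)) = 2.9/(0.27 × 240 × 31.51) = 0.001420 kg/m³.
(x−vt)²/(4Dt) = (3)²/(4 × 0.079 × 1000) = 0.02848; exp(−0.02848) = 0.9719.
C = 0.001420 × 0.9719 = 0.00138 kg/m³.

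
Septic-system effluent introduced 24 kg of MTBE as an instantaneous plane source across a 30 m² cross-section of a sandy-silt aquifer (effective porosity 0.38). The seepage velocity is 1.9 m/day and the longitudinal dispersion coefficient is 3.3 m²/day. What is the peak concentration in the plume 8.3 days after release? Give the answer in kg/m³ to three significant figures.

The peak of an instantaneous 1D plume sits at x = vt; there the Gaussian factor is 1 and C_max = M/(n_e·A·√(4πDt)), where n_e·A is the pore area the mass is dissolved in.
√(4πDt) = √(4π × 3.3 × 8.3) = 18.55 m, so C_max = 24/(0.38 × 30 × 18.55) = 0.113 kg/m³.

0.113 kg/m³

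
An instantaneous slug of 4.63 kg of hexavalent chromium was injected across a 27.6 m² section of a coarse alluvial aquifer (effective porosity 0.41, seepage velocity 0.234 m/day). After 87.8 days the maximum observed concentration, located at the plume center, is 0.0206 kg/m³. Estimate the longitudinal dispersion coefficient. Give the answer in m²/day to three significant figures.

At the plume center C_max = M/(n_e·A·√(4πDt)), so D = M²/(4πt·(n_e·A·C_max)²).
n_e·A·C_max = 0.41 × 27.6 × 0.0206 = 0.2331 kg/m.
D = 4.63²/(4π × 87.8 × 0.2331²) = 0.358 m²/day.

0.358 m²/day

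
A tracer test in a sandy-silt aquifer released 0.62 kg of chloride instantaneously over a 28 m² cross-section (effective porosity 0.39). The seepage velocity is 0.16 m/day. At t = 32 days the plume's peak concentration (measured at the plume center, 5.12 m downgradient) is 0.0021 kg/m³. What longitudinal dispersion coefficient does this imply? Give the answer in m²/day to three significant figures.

1.82 m²/day

At the plume center C_max = M/(n_e·A·√(4πDt)), so D = M²/(4πt·(n_e·A·C_max)²).
n_e·A·C_max = 0.39 × 28 × 0.0021 = 0.02293 kg/m.
D = 0.62²/(4π × 32 × 0.02293²) = 1.82 m²/day.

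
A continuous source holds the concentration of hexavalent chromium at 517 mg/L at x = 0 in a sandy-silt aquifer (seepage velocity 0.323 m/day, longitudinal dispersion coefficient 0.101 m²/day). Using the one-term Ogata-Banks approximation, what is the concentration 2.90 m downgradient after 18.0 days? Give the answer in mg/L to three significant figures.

For a continuous step input, C/C₀ ≈ ½·erfc((x−vt)/(2√(Dt))).
vt = 0.323 × 18.0 = 5.814 m and 2√(Dt) = 2√(0.101 × 18.0) = 2.697 m.
Argument (x−vt)/(2√(Dt)) = (2.90 − 5.814)/2.697 = -1.080; ½·erfc(-1.080) = 0.9367.
C = 517 × 0.9367 = 484 mg/L.

484 mg/L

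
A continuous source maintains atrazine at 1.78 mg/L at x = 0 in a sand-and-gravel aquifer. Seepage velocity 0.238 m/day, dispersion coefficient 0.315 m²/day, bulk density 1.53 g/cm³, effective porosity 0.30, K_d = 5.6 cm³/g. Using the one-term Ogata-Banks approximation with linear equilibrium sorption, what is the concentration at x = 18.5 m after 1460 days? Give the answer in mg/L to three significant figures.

0.202 mg/L

Retardation factor R = 1 + ρ_b·K_d/n = 1 + 1.53 × 5.6/0.30 = 29.56.
Sorption retards both mechanisms: v_R = v/R = 0.008051 m/day, D_R = D/R = 0.01066 m²/day.
v_R·t = 0.008051 × 1460 = 11.75446 m; 2√(D_R t) = 7.890 m; argument = (18.5 − 11.75446)/7.890 = 0.8549.
C = C₀ × ½·erfc(0.8549) = 1.78 × 0.1133 = 0.202 mg/L.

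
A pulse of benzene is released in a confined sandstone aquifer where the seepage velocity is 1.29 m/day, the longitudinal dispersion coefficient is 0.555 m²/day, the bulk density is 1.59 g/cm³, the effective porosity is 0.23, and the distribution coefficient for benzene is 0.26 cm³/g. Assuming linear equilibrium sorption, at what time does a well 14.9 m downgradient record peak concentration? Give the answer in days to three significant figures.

Retardation factor R = 1 + ρ_b·K_d/n = 1 + 1.59 × 0.26/0.23 = 2.797.
Sorption retards both mechanisms: v_R = v/R = 0.4612 m/day, D_R = D/R = 0.1984 m²/day.
Peak time from v_R²t² + 2D_R t − x² = 0: t = (√(D_R² + v_R²x²) − D_R)/v_R².
√(D_R² + v_R²x²) = √(0.1984² + 0.4612² × 14.9²) = 6.875; v_R² = 0.2127.
t = (6.875 − 0.1984)/0.2127 = 31.4 days.

31.4 days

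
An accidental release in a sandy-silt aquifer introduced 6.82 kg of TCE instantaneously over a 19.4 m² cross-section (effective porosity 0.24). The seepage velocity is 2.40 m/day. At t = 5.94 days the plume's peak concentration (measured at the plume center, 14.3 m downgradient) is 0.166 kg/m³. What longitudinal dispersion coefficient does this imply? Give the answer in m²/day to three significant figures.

1.04 m²/day

At the plume center C_max = M/(n_e·A·√(4πDt)), so D = M²/(4πt·(n_e·A·C_max)²).
n_e·A·C_max = 0.24 × 19.4 × 0.166 = 0.7729 kg/m.
D = 6.82²/(4π × 5.94 × 0.7729²) = 1.04 m²/day.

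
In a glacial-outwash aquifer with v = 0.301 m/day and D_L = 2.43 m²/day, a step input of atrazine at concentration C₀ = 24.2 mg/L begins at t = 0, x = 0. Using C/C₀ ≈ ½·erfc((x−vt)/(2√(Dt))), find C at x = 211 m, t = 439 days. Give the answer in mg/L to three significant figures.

1.06 mg/L

For a continuous step input, C/C₀ ≈ ½·erfc((x−vt)/(2√(Dt))).
vt = 0.301 × 439 = 132.139 m and 2√(Dt) = 2√(2.43 × 439) = 65.32 m.
Argument (x−vt)/(2√(Dt)) = (211 − 132.139)/65.32 = 1.207; ½·erfc(1.207) = 0.04392.
C = 24.2 × 0.04392 = 1.06 mg/L.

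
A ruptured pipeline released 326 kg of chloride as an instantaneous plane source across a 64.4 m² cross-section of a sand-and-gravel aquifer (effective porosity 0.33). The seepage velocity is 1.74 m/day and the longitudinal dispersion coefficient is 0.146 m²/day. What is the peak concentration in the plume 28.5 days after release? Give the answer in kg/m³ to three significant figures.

2.12 kg/m³

The peak of an instantaneous 1D plume sits at x = vt; there the Gaussian factor is 1 and C_max = M/(n_e·A·√(4πDt)), where n_e·A is the pore area the mass is dissolved in.
√(4πDt) = √(4π × 0.146 × 28.5) = 7.231 m, so C_max = 326/(0.33 × 64.4 × 7.231) = 2.12 kg/m³.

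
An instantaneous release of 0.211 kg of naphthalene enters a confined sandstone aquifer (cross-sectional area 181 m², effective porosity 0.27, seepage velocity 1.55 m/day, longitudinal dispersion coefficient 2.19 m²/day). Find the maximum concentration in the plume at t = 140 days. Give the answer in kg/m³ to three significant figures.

6.96e-05 kg/m³

The peak of an instantaneous 1D plume sits at x = vt; there the Gaussian factor is 1 and C_max = M/(n_e·A·√(4πDt)), where n_e·A is the pore area the mass is dissolved in.
√(4πDt) = √(4π × 2.19 × 140) = 62.07 m, so C_max = 0.211/(0.27 × 181 × 62.07) = 6.96e-05 kg/m³.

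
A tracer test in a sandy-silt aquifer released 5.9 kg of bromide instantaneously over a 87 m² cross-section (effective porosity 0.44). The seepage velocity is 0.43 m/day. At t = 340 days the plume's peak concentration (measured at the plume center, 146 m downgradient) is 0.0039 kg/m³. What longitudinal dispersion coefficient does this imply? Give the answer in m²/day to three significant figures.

0.366 m²/day

At the plume center C_max = M/(n_e·A·√(4πDt)), so D = M²/(4πt·(n_e·A·C_max)²).
n_e·A·C_max = 0.44 × 87 × 0.0039 = 0.1493 kg/m.
D = 5.9²/(4π × 340 × 0.1493²) = 0.366 m²/day.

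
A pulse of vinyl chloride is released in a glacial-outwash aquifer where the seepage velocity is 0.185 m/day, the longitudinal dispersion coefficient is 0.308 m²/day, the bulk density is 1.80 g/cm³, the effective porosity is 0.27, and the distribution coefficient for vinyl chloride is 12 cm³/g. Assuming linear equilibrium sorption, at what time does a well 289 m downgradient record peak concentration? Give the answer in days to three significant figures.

Retardation factor R = 1 + ρ_b·K_d/n = 1 + 1.80 × 12/0.27 = 81.00.
Sorption retards both mechanisms: v_R = v/R = 0.002284 m/day, D_R = D/R = 0.003802 m²/day.
Peak time from v_R²t² + 2D_R t − x² = 0: t = (√(D_R² + v_R²x²) − D_R)/v_R².
√(D_R² + v_R²x²) = √(0.003802² + 0.002284² × 289²) = 0.6601; v_R² = 5.217e-06.
t = (0.6601 − 0.003802)/5.217e-06 = 126000 days.

126000 days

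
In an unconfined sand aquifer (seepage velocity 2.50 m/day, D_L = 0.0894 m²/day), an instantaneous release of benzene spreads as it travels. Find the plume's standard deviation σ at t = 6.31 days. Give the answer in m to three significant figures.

1.06 m

Dispersive spreading gives a Gaussian with σ² = 2Dt; advection only shifts the center.
σ = √(2 × 0.0894 × 6.31) = 1.06 m.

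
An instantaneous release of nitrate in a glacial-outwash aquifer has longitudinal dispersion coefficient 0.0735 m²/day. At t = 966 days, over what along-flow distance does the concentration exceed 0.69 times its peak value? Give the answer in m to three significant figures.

20.5 m

The plume is Gaussian with σ = √(2Dt) = √(2 × 0.0735 × 966) = 11.92 m.
C/C_peak = exp(−Δx²/(2σ²)) = 0.69 ⇒ Δx = σ·√(−2 ln 0.69) = 11.92 × 0.8615 = 10.27 m.
Width = 2Δx = 20.5 m.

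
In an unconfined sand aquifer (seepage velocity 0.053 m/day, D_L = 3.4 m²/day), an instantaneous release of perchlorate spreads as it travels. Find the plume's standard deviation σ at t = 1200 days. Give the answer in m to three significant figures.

Dispersive spreading gives a Gaussian with σ² = 2Dt; advection only shifts the center.
σ = √(2 × 3.4 × 1200) = 90.3 m.

90.3 m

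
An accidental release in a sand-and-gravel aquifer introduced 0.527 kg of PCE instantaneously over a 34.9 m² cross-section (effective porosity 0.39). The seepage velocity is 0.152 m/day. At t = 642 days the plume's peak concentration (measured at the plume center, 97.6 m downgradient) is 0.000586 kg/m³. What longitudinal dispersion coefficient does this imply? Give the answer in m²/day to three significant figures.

0.541 m²/day

At the plume center C_max = M/(n_e·A·√(4πDt)), so D = M²/(4πt·(n_e·A·C_max)²).
n_e·A·C_max = 0.39 × 34.9 × 0.000586 = 0.007976 kg/m.
D = 0.527²/(4π × 642 × 0.007976²) = 0.541 m²/day.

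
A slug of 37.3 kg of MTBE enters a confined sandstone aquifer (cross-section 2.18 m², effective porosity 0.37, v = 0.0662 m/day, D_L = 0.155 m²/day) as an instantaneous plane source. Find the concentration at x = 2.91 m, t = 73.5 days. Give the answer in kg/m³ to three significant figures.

3.55 kg/m³

For an instantaneous plane source, C(x,t) = M/(n_e·A·√(4πDt)) · exp(−(x−vt)²/(4Dt)), with n_e·A the pore (flow) area.
Plume center vt = 0.0662 × 73.5 = 4.8657 m, so the well at 2.91 m is 1.9557 m upgradient of the peak.
√(4πDt) = 11.97 m, giving peak height M/(n_e·A·√(4πDt)) = 37.3/(0.37 × 2.18 × 11.97) = 3.863 kg/m³.
(x−vt)²/(4Dt) = (-1.9557)²/(4 × 0.155 × 73.5) = 0.08393; exp(−0.08393) = 0.9195.
C = 3.863 × 0.9195 = 3.55 kg/m³.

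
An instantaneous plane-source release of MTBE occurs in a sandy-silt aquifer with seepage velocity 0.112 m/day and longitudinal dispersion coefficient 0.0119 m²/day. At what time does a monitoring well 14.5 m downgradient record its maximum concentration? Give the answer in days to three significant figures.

129 days

For the 1D instantaneous-source solution, setting ∂C/∂t = 0 at fixed x gives v²t² + 2Dt − x² = 0, so t = (√(D² + v²x²) − D)/v².
√(D² + v²x²) = √(0.0119² + 0.112² × 14.5²) = 1.624; v² = 0.012544.
t = (1.624 − 0.0119)/0.012544 = 129 days (vs. the pure-advection estimate x/v = 129 d).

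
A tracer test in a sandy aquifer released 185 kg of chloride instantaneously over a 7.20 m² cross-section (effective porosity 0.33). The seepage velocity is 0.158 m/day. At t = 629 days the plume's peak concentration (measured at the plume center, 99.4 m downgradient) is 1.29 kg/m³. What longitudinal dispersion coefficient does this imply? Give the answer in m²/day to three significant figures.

At the plume center C_max = M/(n_e·A·√(4πDt)), so D = M²/(4πt·(n_e·A·C_max)²).
n_e·A·C_max = 0.33 × 7.20 × 1.29 = 3.065 kg/m.
D = 185²/(4π × 629 × 3.065²) = 0.461 m²/day.

0.461 m²/day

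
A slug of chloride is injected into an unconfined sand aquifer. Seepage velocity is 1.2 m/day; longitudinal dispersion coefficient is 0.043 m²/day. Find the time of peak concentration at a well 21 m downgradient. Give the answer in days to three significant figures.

17.5 days

For the 1D instantaneous-source solution, setting ∂C/∂t = 0 at fixed x gives v²t² + 2Dt − x² = 0, so t = (√(D² + v²x²) − D)/v².
√(D² + v²x²) = √(0.043² + 1.2² × 21²) = 25.20; v² = 1.44.
t = (25.20 − 0.043)/1.44 = 17.5 days (vs. the pure-advection estimate x/v = 17.5 d).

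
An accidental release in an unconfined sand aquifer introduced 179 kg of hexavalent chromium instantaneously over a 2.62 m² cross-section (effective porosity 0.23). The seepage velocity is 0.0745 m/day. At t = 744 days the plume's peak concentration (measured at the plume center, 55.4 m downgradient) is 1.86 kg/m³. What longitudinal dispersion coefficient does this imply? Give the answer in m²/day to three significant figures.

At the plume center C_max = M/(n_e·A·√(4πDt)), so D = M²/(4πt·(n_e·A·C_max)²).
n_e·A·C_max = 0.23 × 2.62 × 1.86 = 1.121 kg/m.
D = 179²/(4π × 744 × 1.121²) = 2.73 m²/day.

2.73 m²/day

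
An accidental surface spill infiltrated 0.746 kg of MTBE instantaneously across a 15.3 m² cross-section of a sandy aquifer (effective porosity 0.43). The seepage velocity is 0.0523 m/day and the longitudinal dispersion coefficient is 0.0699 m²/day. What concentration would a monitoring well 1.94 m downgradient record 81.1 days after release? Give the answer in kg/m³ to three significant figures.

0.0106 kg/m³

For an instantaneous plane source, C(x,t) = M/(n_e·A·√(4πDt)) · exp(−(x−vt)²/(4Dt)), with n_e·A the pore (flow) area.
Plume center vt = 0.0523 × 81.1 = 4.24153 m, so the well at 1.94 m is 2.30153 m upgradient of the peak.
√(4πDt) = 8.440 m, giving peak height M/(n_e·A·√(4πDt)) = 0.746/(0.43 × 15.3 × 8.440) = 0.01343 kg/m³.
(x−vt)²/(4Dt) = (-2.30153)²/(4 × 0.0699 × 81.1) = 0.2336; exp(−0.2336) = 0.7917.
C = 0.01343 × 0.7917 = 0.0106 kg/m³.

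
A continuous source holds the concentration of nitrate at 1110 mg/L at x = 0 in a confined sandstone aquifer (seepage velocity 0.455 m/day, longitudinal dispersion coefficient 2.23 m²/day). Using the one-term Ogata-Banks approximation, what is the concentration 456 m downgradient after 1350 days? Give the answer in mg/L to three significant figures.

1090 mg/L

For a continuous step input, C/C₀ ≈ ½·erfc((x−vt)/(2√(Dt))).
vt = 0.455 × 1350 = 614.25 m and 2√(Dt) = 2√(2.23 × 1350) = 109.7 m.
Argument (x−vt)/(2√(Dt)) = (456 − 614.25)/109.7 = -1.443; ½·erfc(-1.443) = 0.9794.
C = 1110 × 0.9794 = 1090 mg/L.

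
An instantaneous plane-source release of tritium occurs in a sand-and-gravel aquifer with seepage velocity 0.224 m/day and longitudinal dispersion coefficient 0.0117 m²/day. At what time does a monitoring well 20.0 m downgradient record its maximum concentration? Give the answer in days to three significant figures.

For the 1D instantaneous-source solution, setting ∂C/∂t = 0 at fixed x gives v²t² + 2Dt − x² = 0, so t = (√(D² + v²x²) − D)/v².
√(D² + v²x²) = √(0.0117² + 0.224² × 20.0²) = 4.480; v² = 0.050176.
t = (4.480 − 0.0117)/0.050176 = 89.1 days (vs. the pure-advection estimate x/v = 89.3 d).

89.1 days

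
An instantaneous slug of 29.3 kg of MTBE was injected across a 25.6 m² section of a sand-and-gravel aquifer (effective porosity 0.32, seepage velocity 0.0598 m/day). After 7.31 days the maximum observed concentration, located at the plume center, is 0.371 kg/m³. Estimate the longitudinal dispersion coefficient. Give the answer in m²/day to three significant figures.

1.01 m²/day

At the plume center C_max = M/(n_e·A·√(4πDt)), so D = M²/(4πt·(n_e·A·C_max)²).
n_e·A·C_max = 0.32 × 25.6 × 0.371 = 3.039 kg/m.
D = 29.3²/(4π × 7.31 × 3.039²) = 1.01 m²/day.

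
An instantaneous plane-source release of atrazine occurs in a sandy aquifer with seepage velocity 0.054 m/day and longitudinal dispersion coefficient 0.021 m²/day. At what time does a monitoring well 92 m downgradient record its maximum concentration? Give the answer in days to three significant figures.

1700 days

For the 1D instantaneous-source solution, setting ∂C/∂t = 0 at fixed x gives v²t² + 2Dt − x² = 0, so t = (√(D² + v²x²) − D)/v².
√(D² + v²x²) = √(0.021² + 0.054² × 92²) = 4.968; v² = 0.002916.
t = (4.968 − 0.021)/0.002916 = 1700 days (vs. the pure-advection estimate x/v = 1700 d).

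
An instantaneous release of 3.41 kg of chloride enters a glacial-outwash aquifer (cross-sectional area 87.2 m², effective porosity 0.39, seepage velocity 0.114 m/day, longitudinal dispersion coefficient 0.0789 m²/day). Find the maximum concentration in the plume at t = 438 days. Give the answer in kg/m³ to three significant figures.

The peak of an instantaneous 1D plume sits at x = vt; there the Gaussian factor is 1 and C_max = M/(n_e·A·√(4πDt)), where n_e·A is the pore area the mass is dissolved in.
√(4πDt) = √(4π × 0.0789 × 438) = 20.84 m, so C_max = 3.41/(0.39 × 87.2 × 20.84) = 0.00481 kg/m³.

0.00481 kg/m³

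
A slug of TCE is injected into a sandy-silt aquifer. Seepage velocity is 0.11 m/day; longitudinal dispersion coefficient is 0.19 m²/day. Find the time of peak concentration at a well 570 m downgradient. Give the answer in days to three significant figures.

For the 1D instantaneous-source solution, setting ∂C/∂t = 0 at fixed x gives v²t² + 2Dt − x² = 0, so t = (√(D² + v²x²) − D)/v².
√(D² + v²x²) = √(0.19² + 0.11² × 570²) = 62.70; v² = 0.0121.
t = (62.70 − 0.19)/0.0121 = 5170 days (vs. the pure-advection estimate x/v = 5180 d).

5170 days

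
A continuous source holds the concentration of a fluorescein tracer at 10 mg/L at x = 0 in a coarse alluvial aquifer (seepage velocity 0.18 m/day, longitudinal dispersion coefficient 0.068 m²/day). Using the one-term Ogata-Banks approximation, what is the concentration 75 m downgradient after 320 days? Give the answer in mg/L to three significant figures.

0.0418 mg/L

For a continuous step input, C/C₀ ≈ ½·erfc((x−vt)/(2√(Dt))).
vt = 0.18 × 320 = 57.6 m and 2√(Dt) = 2√(0.068 × 320) = 9.330 m.
Argument (x−vt)/(2√(Dt)) = (75 − 57.6)/9.330 = 1.865; ½·erfc(1.865) = 0.004176.
C = 10 × 0.004176 = 0.0418 mg/L.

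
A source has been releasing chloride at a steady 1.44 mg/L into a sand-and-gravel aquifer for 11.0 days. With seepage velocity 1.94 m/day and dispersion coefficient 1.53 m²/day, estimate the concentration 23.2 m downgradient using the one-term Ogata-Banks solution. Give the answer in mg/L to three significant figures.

For a continuous step input, C/C₀ ≈ ½·erfc((x−vt)/(2√(Dt))).
vt = 1.94 × 11.0 = 21.34 m and 2√(Dt) = 2√(1.53 × 11.0) = 8.205 m.
Argument (x−vt)/(2√(Dt)) = (23.2 − 21.34)/8.205 = 0.2267; ½·erfc(0.2267) = 0.3743.
C = 1.44 × 0.3743 = 0.539 mg/L.

0.539 mg/L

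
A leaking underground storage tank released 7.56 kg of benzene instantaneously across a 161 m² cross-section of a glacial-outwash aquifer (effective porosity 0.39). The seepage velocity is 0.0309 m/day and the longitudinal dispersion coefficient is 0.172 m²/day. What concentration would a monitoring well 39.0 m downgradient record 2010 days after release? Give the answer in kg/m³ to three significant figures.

For an instantaneous plane source, C(x,t) = M/(n_e·A·√(4πDt)) · exp(−(x−vt)²/(4Dt)), with n_e·A the pore (flow) area.
Plume center vt = 0.0309 × 2010 = 62.109 m, so the well at 39.0 m is 23.109 m upgradient of the peak.
√(4πDt) = 65.91 m, giving peak height M/(n_e·A·√(4πDt)) = 7.56/(0.39 × 161 × 65.91) = 0.001827 kg/m³.
(x−vt)²/(4Dt) = (-23.109)²/(4 × 0.172 × 2010) = 0.3862; exp(−0.3862) = 0.6796.
C = 0.001827 × 0.6796 = 0.00124 kg/m³.

0.00124 kg/m³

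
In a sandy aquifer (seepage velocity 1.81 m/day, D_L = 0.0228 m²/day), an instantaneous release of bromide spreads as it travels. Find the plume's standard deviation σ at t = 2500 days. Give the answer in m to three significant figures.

10.7 m

Dispersive spreading gives a Gaussian with σ² = 2Dt; advection only shifts the center.
σ = √(2 × 0.0228 × 2500) = 10.7 m.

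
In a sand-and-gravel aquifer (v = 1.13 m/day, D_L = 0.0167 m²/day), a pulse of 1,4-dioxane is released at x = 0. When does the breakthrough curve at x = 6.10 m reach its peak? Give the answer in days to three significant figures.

5.39 days

For the 1D instantaneous-source solution, setting ∂C/∂t = 0 at fixed x gives v²t² + 2Dt − x² = 0, so t = (√(D² + v²x²) − D)/v².
√(D² + v²x²) = √(0.0167² + 1.13² × 6.10²) = 6.893; v² = 1.2769.
t = (6.893 − 0.0167)/1.2769 = 5.39 days (vs. the pure-advection estimate x/v = 5.40 d).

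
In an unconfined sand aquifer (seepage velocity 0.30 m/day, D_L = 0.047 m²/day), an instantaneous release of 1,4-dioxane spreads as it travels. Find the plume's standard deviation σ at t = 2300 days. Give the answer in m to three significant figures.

Dispersive spreading gives a Gaussian with σ² = 2Dt; advection only shifts the center.
σ = √(2 × 0.047 × 2300) = 14.7 m.

14.7 m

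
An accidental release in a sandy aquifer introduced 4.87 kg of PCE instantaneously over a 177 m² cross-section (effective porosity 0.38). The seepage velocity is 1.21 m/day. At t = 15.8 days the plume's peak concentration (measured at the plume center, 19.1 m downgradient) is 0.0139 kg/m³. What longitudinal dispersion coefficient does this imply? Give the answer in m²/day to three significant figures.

0.137 m²/day

At the plume center C_max = M/(n_e·A·√(4πDt)), so D = M²/(4πt·(n_e·A·C_max)²).
n_e·A·C_max = 0.38 × 177 × 0.0139 = 0.9349 kg/m.
D = 4.87²/(4π × 15.8 × 0.9349²) = 0.137 m²/day.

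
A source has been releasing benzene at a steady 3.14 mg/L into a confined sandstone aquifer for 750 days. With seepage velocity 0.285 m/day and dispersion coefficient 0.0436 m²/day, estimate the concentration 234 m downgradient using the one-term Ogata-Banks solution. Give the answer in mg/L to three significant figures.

For a continuous step input, C/C₀ ≈ ½·erfc((x−vt)/(2√(Dt))).
vt = 0.285 × 750 = 213.75 m and 2√(Dt) = 2√(0.0436 × 750) = 11.44 m.
Argument (x−vt)/(2√(Dt)) = (234 − 213.75)/11.44 = 1.770; ½·erfc(1.770) = 0.006155.
C = 3.14 × 0.006155 = 0.0193 mg/L.

0.0193 mg/L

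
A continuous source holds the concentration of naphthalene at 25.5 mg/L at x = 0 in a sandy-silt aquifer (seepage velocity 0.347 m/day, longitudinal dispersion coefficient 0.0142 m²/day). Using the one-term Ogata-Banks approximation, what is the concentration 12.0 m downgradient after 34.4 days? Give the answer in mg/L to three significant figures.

12.1 mg/L

For a continuous step input, C/C₀ ≈ ½·erfc((x−vt)/(2√(Dt))).
vt = 0.347 × 34.4 = 11.9368 m and 2√(Dt) = 2√(0.0142 × 34.4) = 1.398 m.
Argument (x−vt)/(2√(Dt)) = (12.0 − 11.9368)/1.398 = 0.04521; ½·erfc(0.04521) = 0.4745.
C = 25.5 × 0.4745 = 12.1 mg/L.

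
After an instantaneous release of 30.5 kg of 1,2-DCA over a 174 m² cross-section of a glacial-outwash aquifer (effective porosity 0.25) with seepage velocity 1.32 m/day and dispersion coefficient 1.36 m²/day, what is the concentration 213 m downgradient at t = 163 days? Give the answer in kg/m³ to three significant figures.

For an instantaneous plane source, C(x,t) = M/(n_e·A·√(4πDt)) · exp(−(x−vt)²/(4Dt)), with n_e·A the pore (flow) area.
Plume center vt = 1.32 × 163 = 215.16 m, so the well at 213 m is 2.16 m upgradient of the peak.
√(4πDt) = 52.78 m, giving peak height M/(n_e·A·√(4πDt)) = 30.5/(0.25 × 174 × 52.78) = 0.01328 kg/m³.
(x−vt)²/(4Dt) = (-2.16)²/(4 × 1.36 × 163) = 0.005262; exp(−0.005262) = 0.9948.
C = 0.01328 × 0.9948 = 0.0132 kg/m³.

0.0132 kg/m³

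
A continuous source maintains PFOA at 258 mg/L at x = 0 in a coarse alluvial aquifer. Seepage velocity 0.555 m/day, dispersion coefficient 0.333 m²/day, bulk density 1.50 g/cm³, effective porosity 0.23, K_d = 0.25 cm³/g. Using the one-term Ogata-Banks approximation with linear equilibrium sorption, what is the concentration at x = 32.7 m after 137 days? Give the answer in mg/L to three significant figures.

67.0 mg/L

Retardation factor R = 1 + ρ_b·K_d/n = 1 + 1.50 × 0.25/0.23 = 2.630.
Sorption retards both mechanisms: v_R = v/R = 0.2110 m/day, D_R = D/R = 0.1266 m²/day.
v_R·t = 0.2110 × 137 = 28.907 m; 2√(D_R t) = 8.329 m; argument = (32.7 − 28.907)/8.329 = 0.4554.
C = C₀ × ½·erfc(0.4554) = 258 × 0.2598 = 67.0 mg/L.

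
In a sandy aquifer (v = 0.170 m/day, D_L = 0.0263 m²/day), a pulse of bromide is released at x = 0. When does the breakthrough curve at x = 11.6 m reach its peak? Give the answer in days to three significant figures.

67.3 days

For the 1D instantaneous-source solution, setting ∂C/∂t = 0 at fixed x gives v²t² + 2Dt − x² = 0, so t = (√(D² + v²x²) − D)/v².
√(D² + v²x²) = √(0.0263² + 0.170² × 11.6²) = 1.972; v² = 0.0289.
t = (1.972 − 0.0263)/0.0289 = 67.3 days (vs. the pure-advection estimate x/v = 68.2 d).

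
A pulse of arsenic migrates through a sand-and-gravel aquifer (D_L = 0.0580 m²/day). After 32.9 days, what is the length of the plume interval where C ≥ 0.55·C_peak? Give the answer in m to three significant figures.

4.27 m

The plume is Gaussian with σ = √(2Dt) = √(2 × 0.0580 × 32.9) = 1.954 m.
C/C_peak = exp(−Δx²/(2σ²)) = 0.55 ⇒ Δx = σ·√(−2 ln 0.55) = 1.954 × 1.093 = 2.136 m.
Width = 2Δx = 4.27 m.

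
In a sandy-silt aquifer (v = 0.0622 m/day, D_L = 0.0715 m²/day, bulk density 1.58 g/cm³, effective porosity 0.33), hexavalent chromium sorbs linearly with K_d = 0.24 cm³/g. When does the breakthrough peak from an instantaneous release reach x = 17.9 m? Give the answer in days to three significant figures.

Retardation factor R = 1 + ρ_b·K_d/n = 1 + 1.58 × 0.24/0.33 = 2.149.
Sorption retards both mechanisms: v_R = v/R = 0.02894 m/day, D_R = D/R = 0.03327 m²/day.
Peak time from v_R²t² + 2D_R t − x² = 0: t = (√(D_R² + v_R²x²) − D_R)/v_R².
√(D_R² + v_R²x²) = √(0.03327² + 0.02894² × 17.9²) = 0.5191; v_R² = 0.0008375.
t = (0.5191 − 0.03327)/0.0008375 = 580 days.

580 days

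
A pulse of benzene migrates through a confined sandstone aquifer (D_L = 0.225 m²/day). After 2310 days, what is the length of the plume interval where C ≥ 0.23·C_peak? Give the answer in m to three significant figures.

The plume is Gaussian with σ = √(2Dt) = √(2 × 0.225 × 2310) = 32.24 m.
C/C_peak = exp(−Δx²/(2σ²)) = 0.23 ⇒ Δx = σ·√(−2 ln 0.23) = 32.24 × 1.714 = 55.26 m.
Width = 2Δx = 111 m.

111 m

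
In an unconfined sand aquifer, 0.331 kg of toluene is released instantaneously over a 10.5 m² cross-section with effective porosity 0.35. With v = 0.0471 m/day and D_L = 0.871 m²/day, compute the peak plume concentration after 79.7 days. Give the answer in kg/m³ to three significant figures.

0.00305 kg/m³

The peak of an instantaneous 1D plume sits at x = vt; there the Gaussian factor is 1 and C_max = M/(n_e·A·√(4πDt)), where n_e·A is the pore area the mass is dissolved in.
√(4πDt) = √(4π × 0.871 × 79.7) = 29.54 m, so C_max = 0.331/(0.35 × 10.5 × 29.54) = 0.00305 kg/m³.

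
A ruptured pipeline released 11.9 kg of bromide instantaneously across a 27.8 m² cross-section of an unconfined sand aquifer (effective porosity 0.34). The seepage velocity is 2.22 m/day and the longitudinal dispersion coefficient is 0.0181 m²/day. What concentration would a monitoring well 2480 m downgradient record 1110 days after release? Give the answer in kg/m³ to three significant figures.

For an instantaneous plane source, C(x,t) = M/(n_e·A·√(4πDt)) · exp(−(x−vt)²/(4Dt)), with n_e·A the pore (flow) area.
Plume center vt = 2.22 × 1110 = 2464.2 m, so the well at 2480 m is 15.8 m downgradient of the peak.
√(4πDt) = 15.89 m, giving peak height M/(n_e·A·√(4πDt)) = 11.9/(0.34 × 27.8 × 15.89) = 0.07923 kg/m³.
(x−vt)²/(4Dt) = (15.8)²/(4 × 0.0181 × 1110) = 3.106; exp(−3.106) = 0.04478.
C = 0.07923 × 0.04478 = 0.00355 kg/m³.

0.00355 kg/m³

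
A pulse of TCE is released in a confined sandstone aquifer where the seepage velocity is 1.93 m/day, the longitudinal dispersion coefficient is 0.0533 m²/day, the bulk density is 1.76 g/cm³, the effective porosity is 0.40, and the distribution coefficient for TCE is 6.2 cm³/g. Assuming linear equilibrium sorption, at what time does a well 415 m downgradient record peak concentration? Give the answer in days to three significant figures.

6080 days

Retardation factor R = 1 + ρ_b·K_d/n = 1 + 1.76 × 6.2/0.40 = 28.28.
Sorption retards both mechanisms: v_R = v/R = 0.06825 m/day, D_R = D/R = 0.001885 m²/day.
Peak time from v_R²t² + 2D_R t − x² = 0: t = (√(D_R² + v_R²x²) − D_R)/v_R².
√(D_R² + v_R²x²) = √(0.001885² + 0.06825² × 415²) = 28.32; v_R² = 0.004658.
t = (28.32 − 0.001885)/0.004658 = 6080 days.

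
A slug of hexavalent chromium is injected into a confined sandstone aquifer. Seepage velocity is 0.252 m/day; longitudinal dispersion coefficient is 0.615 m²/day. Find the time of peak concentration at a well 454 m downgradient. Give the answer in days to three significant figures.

1790 days

For the 1D instantaneous-source solution, setting ∂C/∂t = 0 at fixed x gives v²t² + 2Dt − x² = 0, so t = (√(D² + v²x²) − D)/v².
√(D² + v²x²) = √(0.615² + 0.252² × 454²) = 114.4; v² = 0.063504.
t = (114.4 − 0.615)/0.063504 = 1790 days (vs. the pure-advection estimate x/v = 1800 d).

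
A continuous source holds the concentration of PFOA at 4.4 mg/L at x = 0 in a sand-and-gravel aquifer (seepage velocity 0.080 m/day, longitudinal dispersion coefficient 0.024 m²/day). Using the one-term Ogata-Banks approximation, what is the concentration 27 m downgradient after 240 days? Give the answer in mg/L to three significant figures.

For a continuous step input, C/C₀ ≈ ½·erfc((x−vt)/(2√(Dt))).
vt = 0.080 × 240 = 19.2 m and 2√(Dt) = 2√(0.024 × 240) = 4.800 m.
Argument (x−vt)/(2√(Dt)) = (27 − 19.2)/4.800 = 1.625; ½·erfc(1.625) = 0.01078.
C = 4.4 × 0.01078 = 0.0474 mg/L.

0.0474 mg/L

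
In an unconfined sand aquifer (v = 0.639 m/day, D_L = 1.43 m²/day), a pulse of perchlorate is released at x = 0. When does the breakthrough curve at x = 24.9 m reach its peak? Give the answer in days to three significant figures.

35.6 days

For the 1D instantaneous-source solution, setting ∂C/∂t = 0 at fixed x gives v²t² + 2Dt − x² = 0, so t = (√(D² + v²x²) − D)/v².
√(D² + v²x²) = √(1.43² + 0.639² × 24.9²) = 15.98; v² = 0.408321.
t = (15.98 − 1.43)/0.408321 = 35.6 days (vs. the pure-advection estimate x/v = 39.0 d).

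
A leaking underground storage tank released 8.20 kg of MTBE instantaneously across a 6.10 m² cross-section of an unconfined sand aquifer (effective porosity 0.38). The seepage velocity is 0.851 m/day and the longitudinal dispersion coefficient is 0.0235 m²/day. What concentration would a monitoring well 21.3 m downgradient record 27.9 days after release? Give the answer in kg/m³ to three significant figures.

For an instantaneous plane source, C(x,t) = M/(n_e·A·√(4πDt)) · exp(−(x−vt)²/(4Dt)), with n_e·A the pore (flow) area.
Plume center vt = 0.851 × 27.9 = 23.7429 m, so the well at 21.3 m is 2.4429 m upgradient of the peak.
√(4πDt) = 2.870 m, giving peak height M/(n_e·A·√(4πDt)) = 8.20/(0.38 × 6.10 × 2.870) = 1.233 kg/m³.
(x−vt)²/(4Dt) = (-2.4429)²/(4 × 0.0235 × 27.9) = 2.276; exp(−2.276) = 0.1027.
C = 1.233 × 0.1027 = 0.127 kg/m³.

0.127 kg/m³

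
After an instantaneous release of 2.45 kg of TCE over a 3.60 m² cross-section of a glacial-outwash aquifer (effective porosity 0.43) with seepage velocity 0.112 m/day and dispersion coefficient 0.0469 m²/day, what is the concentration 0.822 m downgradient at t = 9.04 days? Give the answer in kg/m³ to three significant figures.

0.671 kg/m³

For an instantaneous plane source, C(x,t) = M/(n_e·A·√(4πDt)) · exp(−(x−vt)²/(4Dt)), with n_e·A the pore (flow) area.
Plume center vt = 0.112 × 9.04 = 1.01248 m, so the well at 0.822 m is 0.19048 m upgradient of the peak.
√(4πDt) = 2.308 m, giving peak height M/(n_e·A·√(4πDt)) = 2.45/(0.43 × 3.60 × 2.308) = 0.6857 kg/m³.
(x−vt)²/(4Dt) = (-0.19048)²/(4 × 0.0469 × 9.04) = 0.02139; exp(−0.02139) = 0.9788.
C = 0.6857 × 0.9788 = 0.671 kg/m³.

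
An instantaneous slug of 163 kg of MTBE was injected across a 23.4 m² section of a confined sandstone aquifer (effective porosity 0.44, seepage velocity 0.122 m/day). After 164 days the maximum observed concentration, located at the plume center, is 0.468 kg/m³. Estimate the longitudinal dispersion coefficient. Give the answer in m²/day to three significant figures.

At the plume center C_max = M/(n_e·A·√(4πDt)), so D = M²/(4πt·(n_e·A·C_max)²).
n_e·A·C_max = 0.44 × 23.4 × 0.468 = 4.819 kg/m.
D = 163²/(4π × 164 × 4.819²) = 0.555 m²/day.

0.555 m²/day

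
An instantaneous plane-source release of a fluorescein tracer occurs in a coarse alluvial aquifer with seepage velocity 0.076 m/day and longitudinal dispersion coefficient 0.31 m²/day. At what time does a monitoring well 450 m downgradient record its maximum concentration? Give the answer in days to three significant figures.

5870 days

For the 1D instantaneous-source solution, setting ∂C/∂t = 0 at fixed x gives v²t² + 2Dt − x² = 0, so t = (√(D² + v²x²) − D)/v².
√(D² + v²x²) = √(0.31² + 0.076² × 450²) = 34.20; v² = 0.005776.
t = (34.20 − 0.31)/0.005776 = 5870 days (vs. the pure-advection estimate x/v = 5920 d).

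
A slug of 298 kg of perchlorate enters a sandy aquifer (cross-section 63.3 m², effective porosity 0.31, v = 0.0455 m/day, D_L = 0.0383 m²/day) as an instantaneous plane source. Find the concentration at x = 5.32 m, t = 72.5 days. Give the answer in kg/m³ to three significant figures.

1.78 kg/m³

For an instantaneous plane source, C(x,t) = M/(n_e·A·√(4πDt)) · exp(−(x−vt)²/(4Dt)), with n_e·A the pore (flow) area.
Plume center vt = 0.0455 × 72.5 = 3.29875 m, so the well at 5.32 m is 2.02125 m downgradient of the peak.
√(4πDt) = 5.907 m, giving peak height M/(n_e·A·√(4πDt)) = 298/(0.31 × 63.3 × 5.907) = 2.571 kg/m³.
(x−vt)²/(4Dt) = (2.02125)²/(4 × 0.0383 × 72.5) = 0.3678; exp(−0.3678) = 0.6923.
C = 2.571 × 0.6923 = 1.78 kg/m³.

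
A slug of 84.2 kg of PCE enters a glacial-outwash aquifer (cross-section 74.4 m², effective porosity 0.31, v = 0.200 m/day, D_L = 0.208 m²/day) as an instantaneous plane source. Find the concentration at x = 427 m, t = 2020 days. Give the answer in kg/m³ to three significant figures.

0.0367 kg/m³

For an instantaneous plane source, C(x,t) = M/(n_e·A·√(4πDt)) · exp(−(x−vt)²/(4Dt)), with n_e·A the pore (flow) area.
Plume center vt = 0.200 × 2020 = 404 m, so the well at 427 m is 23 m downgradient of the peak.
√(4πDt) = 72.66 m, giving peak height M/(n_e·A·√(4πDt)) = 84.2/(0.31 × 74.4 × 72.66) = 0.05024 kg/m³.
(x−vt)²/(4Dt) = (23)²/(4 × 0.208 × 2020) = 0.3148; exp(−0.3148) = 0.7299.
C = 0.05024 × 0.7299 = 0.0367 kg/m³.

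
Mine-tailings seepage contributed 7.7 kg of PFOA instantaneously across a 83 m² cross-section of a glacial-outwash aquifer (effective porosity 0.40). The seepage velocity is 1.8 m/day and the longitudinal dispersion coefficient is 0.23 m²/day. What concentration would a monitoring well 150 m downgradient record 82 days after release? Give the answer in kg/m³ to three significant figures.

For an instantaneous plane source, C(x,t) = M/(n_e·A·√(4πDt)) · exp(−(x−vt)²/(4Dt)), with n_e·A the pore (flow) area.
Plume center vt = 1.8 × 82 = 147.6 m, so the well at 150 m is 2.4 m downgradient of the peak.
√(4πDt) = 15.39 m, giving peak height M/(n_e·A·√(4πDt)) = 7.7/(0.40 × 83 × 15.39) = 0.01507 kg/m³.
(x−vt)²/(4Dt) = (2.4)²/(4 × 0.23 × 82) = 0.07635; exp(−0.07635) = 0.9265.
C = 0.01507 × 0.9265 = 0.0140 kg/m³.

0.0140 kg/m³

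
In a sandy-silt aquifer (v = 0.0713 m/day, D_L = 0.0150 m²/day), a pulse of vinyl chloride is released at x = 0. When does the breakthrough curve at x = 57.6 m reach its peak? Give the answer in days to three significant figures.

For the 1D instantaneous-source solution, setting ∂C/∂t = 0 at fixed x gives v²t² + 2Dt − x² = 0, so t = (√(D² + v²x²) − D)/v².
√(D² + v²x²) = √(0.0150² + 0.0713² × 57.6²) = 4.107; v² = 0.00508369.
t = (4.107 − 0.0150)/0.00508369 = 805 days (vs. the pure-advection estimate x/v = 808 d).

805 days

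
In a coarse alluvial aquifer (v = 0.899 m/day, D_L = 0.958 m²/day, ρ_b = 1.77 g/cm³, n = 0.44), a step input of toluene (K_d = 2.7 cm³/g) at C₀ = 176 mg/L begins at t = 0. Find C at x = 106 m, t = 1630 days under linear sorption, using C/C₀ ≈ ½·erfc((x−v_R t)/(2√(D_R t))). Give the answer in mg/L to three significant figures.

Retardation factor R = 1 + ρ_b·K_d/n = 1 + 1.77 × 2.7/0.44 = 11.86.
Sorption retards both mechanisms: v_R = v/R = 0.07580 m/day, D_R = D/R = 0.08078 m²/day.
v_R·t = 0.07580 × 1630 = 123.554 m; 2√(D_R t) = 22.95 m; argument = (106 − 123.554)/22.95 = -0.7649.
C = C₀ × ½·erfc(-0.7649) = 176 × 0.8603 = 151 mg/L.

151 mg/L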